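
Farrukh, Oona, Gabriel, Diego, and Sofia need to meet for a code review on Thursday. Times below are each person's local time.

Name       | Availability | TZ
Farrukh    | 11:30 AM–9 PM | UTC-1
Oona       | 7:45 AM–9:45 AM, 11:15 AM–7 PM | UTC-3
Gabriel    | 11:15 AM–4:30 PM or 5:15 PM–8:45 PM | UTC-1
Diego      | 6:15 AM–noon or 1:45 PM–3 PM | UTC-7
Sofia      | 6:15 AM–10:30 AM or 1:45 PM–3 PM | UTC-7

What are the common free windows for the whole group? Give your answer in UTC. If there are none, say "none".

14:15-17:30, 20:45-21:45

Farrukh in UTC: 12:30-22:00 (add 1h to convert from UTC-1).
Oona in UTC: 10:45-12:45, 14:15-22:00 (add 3h to convert from UTC-3).
Gabriel in UTC: 12:15-17:30, 18:15-21:45 (add 1h to convert from UTC-1).
Diego in UTC: 13:15-19:00, 20:45-22:00 (add 7h to convert from UTC-7).
Sofia in UTC: 13:15-17:30, 20:45-22:00 (add 7h to convert from UTC-7).
Farrukh ∩ Oona: 12:30-12:45, 14:15-22:00.
Farrukh ∩ Oona ∩ Gabriel: 12:30-12:45, 14:15-17:30, 18:15-21:45.
Farrukh ∩ Oona ∩ Gabriel ∩ Diego: 14:15-17:30, 18:15-19:00, 20:45-21:45.
Farrukh ∩ Oona ∩ Gabriel ∩ Diego ∩ Sofia: 14:15-17:30, 20:45-21:45.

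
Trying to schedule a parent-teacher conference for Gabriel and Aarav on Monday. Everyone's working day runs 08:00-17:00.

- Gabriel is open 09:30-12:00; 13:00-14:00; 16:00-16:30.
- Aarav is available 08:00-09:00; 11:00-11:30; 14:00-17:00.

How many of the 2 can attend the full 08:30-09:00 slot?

Aarav can make the full 08:30-09:00 slot — that's 1.

1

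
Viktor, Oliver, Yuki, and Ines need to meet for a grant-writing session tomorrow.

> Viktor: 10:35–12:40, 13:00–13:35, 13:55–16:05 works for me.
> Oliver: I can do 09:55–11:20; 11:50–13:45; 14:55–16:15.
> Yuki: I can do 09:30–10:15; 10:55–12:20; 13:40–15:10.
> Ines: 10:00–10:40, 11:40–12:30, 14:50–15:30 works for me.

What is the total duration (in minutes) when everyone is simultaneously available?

Viktor ∩ Oliver: 10:35-11:20, 11:50-12:40, 13:00-13:35, 14:55-16:05.
Viktor ∩ Oliver ∩ Yuki: 10:55-11:20, 11:50-12:20, 14:55-15:10.
Viktor ∩ Oliver ∩ Yuki ∩ Ines: 11:50-12:20, 14:55-15:10.
Those are the intersection windows.
Summing the common windows: 30 + 15 = 45 minutes.

45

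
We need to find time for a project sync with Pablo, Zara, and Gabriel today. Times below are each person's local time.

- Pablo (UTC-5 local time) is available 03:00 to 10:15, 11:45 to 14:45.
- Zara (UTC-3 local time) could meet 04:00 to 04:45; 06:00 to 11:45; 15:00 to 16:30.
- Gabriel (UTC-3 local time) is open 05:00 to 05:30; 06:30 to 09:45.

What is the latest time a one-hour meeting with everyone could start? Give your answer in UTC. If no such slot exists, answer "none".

Pablo in UTC: 08:00-15:15, 16:45-19:45 (add 5h to convert from UTC-5).
Zara in UTC: 07:00-07:45, 09:00-14:45, 18:00-19:30 (add 3h to convert from UTC-3).
Gabriel in UTC: 08:00-08:30, 09:30-12:45 (add 3h to convert from UTC-3).
Pablo ∩ Zara: 09:00-14:45, 18:00-19:30.
Pablo ∩ Zara ∩ Gabriel: 09:30-12:45.
The last common window of at least 60 minutes is 09:30-12:45; a 60-minute meeting can start as late as 11:45 and still end by 12:45.

11:45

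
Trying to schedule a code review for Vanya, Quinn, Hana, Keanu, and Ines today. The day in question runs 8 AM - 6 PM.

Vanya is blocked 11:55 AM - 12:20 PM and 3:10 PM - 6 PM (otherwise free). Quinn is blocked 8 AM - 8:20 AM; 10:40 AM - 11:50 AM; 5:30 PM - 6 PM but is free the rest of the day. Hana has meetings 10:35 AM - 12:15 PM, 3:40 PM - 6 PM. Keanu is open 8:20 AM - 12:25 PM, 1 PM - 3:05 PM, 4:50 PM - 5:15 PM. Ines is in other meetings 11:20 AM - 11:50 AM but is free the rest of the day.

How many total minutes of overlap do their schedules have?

265

Vanya free: 08:00-11:55, 12:20-15:10 (invert busy blocks within the working day).
Quinn free: 08:20-10:40, 11:50-17:30 (invert busy blocks within the working day).
Hana free: 08:00-10:35, 12:15-15:40 (invert busy blocks within the working day).
Keanu free: 08:20-12:25, 13:00-15:05, 16:50-17:15.
Ines free: 08:00-11:20, 11:50-18:00 (invert busy blocks within the working day).
Vanya ∩ Quinn: 08:20-10:40, 11:50-11:55, 12:20-15:10.
Vanya ∩ Quinn ∩ Hana: 08:20-10:35, 12:20-15:10.
Vanya ∩ Quinn ∩ Hana ∩ Keanu: 08:20-10:35, 12:20-12:25, 13:00-15:05.
Vanya ∩ Quinn ∩ Hana ∩ Keanu ∩ Ines: 08:20-10:35, 12:20-12:25, 13:00-15:05.
Summing the common windows: 135 + 5 + 125 = 265 minutes.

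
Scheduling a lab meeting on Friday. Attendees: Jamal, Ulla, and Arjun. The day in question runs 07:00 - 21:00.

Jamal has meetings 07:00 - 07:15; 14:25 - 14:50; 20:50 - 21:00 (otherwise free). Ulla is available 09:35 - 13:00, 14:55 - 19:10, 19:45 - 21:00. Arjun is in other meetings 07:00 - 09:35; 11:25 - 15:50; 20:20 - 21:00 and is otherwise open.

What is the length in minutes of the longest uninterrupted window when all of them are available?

Jamal free: 07:15-14:25, 14:50-20:50 (invert busy blocks within the working day).
Ulla free: 09:35-13:00, 14:55-19:10, 19:45-21:00.
Arjun free: 09:35-11:25, 15:50-20:20 (invert busy blocks within the working day).
Jamal ∩ Ulla: 09:35-13:00, 14:55-19:10, 19:45-20:50.
Jamal ∩ Ulla ∩ Arjun: 09:35-11:25, 15:50-19:10, 19:45-20:20.
Those are the intersection windows.
The longest is 15:50-19:10 at 200 minutes.

200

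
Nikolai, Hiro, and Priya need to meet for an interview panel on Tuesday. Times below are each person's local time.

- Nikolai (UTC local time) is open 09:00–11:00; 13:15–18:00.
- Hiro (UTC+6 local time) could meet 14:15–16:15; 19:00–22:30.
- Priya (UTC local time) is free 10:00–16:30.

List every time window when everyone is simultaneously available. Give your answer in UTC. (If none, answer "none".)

Nikolai in UTC: 09:00-11:00, 13:15-18:00.
Hiro in UTC: 08:15-10:15, 13:00-16:30 (subtract 6h to convert from UTC+6).
Priya in UTC: 10:00-16:30.
Nikolai ∩ Hiro: 09:00-10:15, 13:15-16:30.
Nikolai ∩ Hiro ∩ Priya: 10:00-10:15, 13:15-16:30.

10:00-10:15, 13:15-16:30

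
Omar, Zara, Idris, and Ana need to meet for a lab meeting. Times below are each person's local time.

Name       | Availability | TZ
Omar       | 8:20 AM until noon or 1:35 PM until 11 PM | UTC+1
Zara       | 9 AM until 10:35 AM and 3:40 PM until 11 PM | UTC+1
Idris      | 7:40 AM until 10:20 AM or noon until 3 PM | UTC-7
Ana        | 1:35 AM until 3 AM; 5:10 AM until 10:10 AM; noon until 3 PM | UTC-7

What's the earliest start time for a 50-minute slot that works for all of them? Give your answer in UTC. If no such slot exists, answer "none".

14:40

Omar in UTC: 07:20-11:00, 12:35-22:00 (subtract 1h to convert from UTC+1).
Zara in UTC: 08:00-09:35, 14:40-22:00 (subtract 1h to convert from UTC+1).
Idris in UTC: 14:40-17:20, 19:00-22:00 (add 7h to convert from UTC-7).
Ana in UTC: 08:35-10:00, 12:10-17:10, 19:00-22:00 (add 7h to convert from UTC-7).
Omar ∩ Zara: 08:00-09:35, 14:40-22:00.
Omar ∩ Zara ∩ Idris: 14:40-17:20, 19:00-22:00.
Omar ∩ Zara ∩ Idris ∩ Ana: 14:40-17:10, 19:00-22:00.
The first common window of at least 50 minutes is 14:40-17:10, so the earliest start is 14:40.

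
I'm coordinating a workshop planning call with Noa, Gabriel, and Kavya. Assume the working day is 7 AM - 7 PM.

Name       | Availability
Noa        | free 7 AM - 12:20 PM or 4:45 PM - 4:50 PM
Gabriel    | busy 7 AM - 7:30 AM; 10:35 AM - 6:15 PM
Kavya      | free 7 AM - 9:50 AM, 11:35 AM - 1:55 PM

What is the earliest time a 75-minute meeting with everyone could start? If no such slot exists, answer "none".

Noa free: 07:00-12:20, 16:45-16:50.
Gabriel free: 07:30-10:35, 18:15-19:00 (invert busy blocks within the working day).
Kavya free: 07:00-09:50, 11:35-13:55.
Noa ∩ Gabriel: 07:30-10:35.
Noa ∩ Gabriel ∩ Kavya: 07:30-09:50.
The first common window of at least 75 minutes is 07:30-09:50, so the earliest start is 07:30.

07:30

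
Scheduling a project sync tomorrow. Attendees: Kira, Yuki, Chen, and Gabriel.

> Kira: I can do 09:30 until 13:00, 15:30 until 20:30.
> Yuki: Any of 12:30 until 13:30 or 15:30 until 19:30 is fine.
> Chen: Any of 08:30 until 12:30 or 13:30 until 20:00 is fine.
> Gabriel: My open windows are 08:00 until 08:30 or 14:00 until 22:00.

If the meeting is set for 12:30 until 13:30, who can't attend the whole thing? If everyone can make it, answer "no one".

Kira: not fully free for 12:30-13:30. Yuki: free for 12:30-13:30. Chen: not fully free for 12:30-13:30. Gabriel: not fully free for 12:30-13:30.

Chen, Gabriel, Kira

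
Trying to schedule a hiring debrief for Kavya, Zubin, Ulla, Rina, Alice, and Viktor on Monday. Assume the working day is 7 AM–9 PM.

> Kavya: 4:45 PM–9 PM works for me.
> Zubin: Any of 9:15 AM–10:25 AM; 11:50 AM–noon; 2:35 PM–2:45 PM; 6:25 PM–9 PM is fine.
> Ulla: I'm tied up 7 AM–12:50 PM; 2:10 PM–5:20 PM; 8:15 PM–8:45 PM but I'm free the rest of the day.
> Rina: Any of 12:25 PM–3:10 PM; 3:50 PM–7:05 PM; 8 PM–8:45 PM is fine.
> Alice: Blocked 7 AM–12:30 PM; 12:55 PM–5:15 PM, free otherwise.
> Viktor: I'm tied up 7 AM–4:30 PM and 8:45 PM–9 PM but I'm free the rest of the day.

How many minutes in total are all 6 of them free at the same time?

55

Kavya free: 16:45-21:00.
Zubin free: 09:15-10:25, 11:50-12:00, 14:35-14:45, 18:25-21:00.
Ulla free: 12:50-14:10, 17:20-20:15, 20:45-21:00 (invert busy blocks within the working day).
Rina free: 12:25-15:10, 15:50-19:05, 20:00-20:45.
Alice free: 12:30-12:55, 17:15-21:00 (invert busy blocks within the working day).
Viktor free: 16:30-20:45 (invert busy blocks within the working day).
Kavya ∩ Zubin: 18:25-21:00.
Kavya ∩ Zubin ∩ Ulla: 18:25-20:15, 20:45-21:00.
Kavya ∩ Zubin ∩ Ulla ∩ Rina: 18:25-19:05, 20:00-20:15.
Kavya ∩ Zubin ∩ Ulla ∩ Rina ∩ Alice: 18:25-19:05, 20:00-20:15.
Kavya ∩ Zubin ∩ Ulla ∩ Rina ∩ Alice ∩ Viktor: 18:25-19:05, 20:00-20:15.
Those are the intersection windows.
Summing the common windows: 40 + 15 = 55 minutes.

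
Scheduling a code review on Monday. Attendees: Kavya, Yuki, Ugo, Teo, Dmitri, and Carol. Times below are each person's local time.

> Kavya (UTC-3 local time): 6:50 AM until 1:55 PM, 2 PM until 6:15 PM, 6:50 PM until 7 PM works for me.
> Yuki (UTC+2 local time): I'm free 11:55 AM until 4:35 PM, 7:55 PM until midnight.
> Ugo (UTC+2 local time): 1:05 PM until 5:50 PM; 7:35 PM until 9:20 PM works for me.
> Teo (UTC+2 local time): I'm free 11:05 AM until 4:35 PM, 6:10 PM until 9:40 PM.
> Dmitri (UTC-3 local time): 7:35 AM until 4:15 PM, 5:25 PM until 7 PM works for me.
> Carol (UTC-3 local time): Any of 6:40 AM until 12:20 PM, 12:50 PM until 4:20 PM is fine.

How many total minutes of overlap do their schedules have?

290

Kavya in UTC: 09:50-16:55, 17:00-21:15, 21:50-22:00 (add 3h to convert from UTC-3).
Yuki in UTC: 09:55-14:35, 17:55-22:00 (subtract 2h to convert from UTC+2).
Ugo in UTC: 11:05-15:50, 17:35-19:20 (subtract 2h to convert from UTC+2).
Teo in UTC: 09:05-14:35, 16:10-19:40 (subtract 2h to convert from UTC+2).
Dmitri in UTC: 10:35-19:15, 20:25-22:00 (add 3h to convert from UTC-3).
Carol in UTC: 09:40-15:20, 15:50-19:20 (add 3h to convert from UTC-3).
Kavya ∩ Yuki: 09:55-14:35, 17:55-21:15, 21:50-22:00.
Kavya ∩ Yuki ∩ Ugo: 11:05-14:35, 17:55-19:20.
Kavya ∩ Yuki ∩ Ugo ∩ Teo: 11:05-14:35, 17:55-19:20.
Kavya ∩ Yuki ∩ Ugo ∩ Teo ∩ Dmitri: 11:05-14:35, 17:55-19:15.
Kavya ∩ Yuki ∩ Ugo ∩ Teo ∩ Dmitri ∩ Carol: 11:05-14:35, 17:55-19:15.
Summing the common windows: 210 + 80 = 290 minutes.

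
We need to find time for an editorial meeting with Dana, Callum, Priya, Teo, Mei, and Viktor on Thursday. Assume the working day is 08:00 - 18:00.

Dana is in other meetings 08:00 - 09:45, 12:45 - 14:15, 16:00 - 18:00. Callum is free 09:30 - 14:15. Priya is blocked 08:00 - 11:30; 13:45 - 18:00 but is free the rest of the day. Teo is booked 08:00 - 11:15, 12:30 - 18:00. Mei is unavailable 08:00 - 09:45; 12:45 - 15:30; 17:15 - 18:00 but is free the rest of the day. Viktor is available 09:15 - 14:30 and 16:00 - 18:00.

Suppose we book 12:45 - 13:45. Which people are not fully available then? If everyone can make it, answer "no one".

Dana free: 09:45-12:45, 14:15-16:00 (invert busy blocks within the working day).
Callum free: 09:30-14:15.
Priya free: 11:30-13:45 (invert busy blocks within the working day).
Teo free: 11:15-12:30 (invert busy blocks within the working day).
Mei free: 09:45-12:45, 15:30-17:15 (invert busy blocks within the working day).
Viktor free: 09:15-14:30, 16:00-18:00.
Dana: not fully free for 12:45-13:45. Callum: free for 12:45-13:45. Priya: free for 12:45-13:45. Teo: not fully free for 12:45-13:45. Mei: not fully free for 12:45-13:45. Viktor: free for 12:45-13:45.

Dana, Mei, Teo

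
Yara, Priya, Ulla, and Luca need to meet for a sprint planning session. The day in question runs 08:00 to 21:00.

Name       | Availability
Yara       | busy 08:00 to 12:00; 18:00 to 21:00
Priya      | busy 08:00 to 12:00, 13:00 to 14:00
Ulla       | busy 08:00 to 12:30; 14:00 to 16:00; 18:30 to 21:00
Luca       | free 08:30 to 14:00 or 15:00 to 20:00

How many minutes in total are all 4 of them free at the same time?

150

Yara free: 12:00-18:00 (invert busy blocks within the working day).
Priya free: 12:00-13:00, 14:00-21:00 (invert busy blocks within the working day).
Ulla free: 12:30-14:00, 16:00-18:30 (invert busy blocks within the working day).
Luca free: 08:30-14:00, 15:00-20:00.
Yara ∩ Priya: 12:00-13:00, 14:00-18:00.
Yara ∩ Priya ∩ Ulla: 12:30-13:00, 16:00-18:00.
Yara ∩ Priya ∩ Ulla ∩ Luca: 12:30-13:00, 16:00-18:00.
Summing the common windows: 30 + 120 = 150 minutes.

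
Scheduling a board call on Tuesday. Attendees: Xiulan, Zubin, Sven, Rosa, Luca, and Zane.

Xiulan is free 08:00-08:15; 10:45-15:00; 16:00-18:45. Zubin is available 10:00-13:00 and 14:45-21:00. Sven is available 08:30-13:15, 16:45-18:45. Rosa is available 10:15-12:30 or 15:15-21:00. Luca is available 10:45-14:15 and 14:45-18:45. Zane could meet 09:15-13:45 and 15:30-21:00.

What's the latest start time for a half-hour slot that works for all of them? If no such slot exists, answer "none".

18:15

Xiulan ∩ Zubin: 10:45-13:00, 14:45-15:00, 16:00-18:45.
Xiulan ∩ Zubin ∩ Sven: 10:45-13:00, 16:45-18:45.
Xiulan ∩ Zubin ∩ Sven ∩ Rosa: 10:45-12:30, 16:45-18:45.
Xiulan ∩ Zubin ∩ Sven ∩ Rosa ∩ Luca: 10:45-12:30, 16:45-18:45.
Xiulan ∩ Zubin ∩ Sven ∩ Rosa ∩ Luca ∩ Zane: 10:45-12:30, 16:45-18:45.
The last common window of at least 30 minutes is 16:45-18:45; a 30-minute meeting can start as late as 18:15 and still end by 18:45.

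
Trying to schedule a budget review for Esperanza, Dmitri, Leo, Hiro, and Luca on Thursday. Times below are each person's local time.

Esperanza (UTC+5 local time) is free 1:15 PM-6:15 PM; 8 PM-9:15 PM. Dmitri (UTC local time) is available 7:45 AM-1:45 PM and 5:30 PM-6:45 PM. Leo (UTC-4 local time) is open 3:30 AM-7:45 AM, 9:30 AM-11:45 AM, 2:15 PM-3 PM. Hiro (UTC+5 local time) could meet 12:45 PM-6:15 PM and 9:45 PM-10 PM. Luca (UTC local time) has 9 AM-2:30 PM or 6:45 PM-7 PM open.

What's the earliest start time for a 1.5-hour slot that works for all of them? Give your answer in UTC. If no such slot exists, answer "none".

Esperanza in UTC: 08:15-13:15, 15:00-16:15 (subtract 5h to convert from UTC+5).
Dmitri in UTC: 07:45-13:45, 17:30-18:45.
Leo in UTC: 07:30-11:45, 13:30-15:45, 18:15-19:00 (add 4h to convert from UTC-4).
Hiro in UTC: 07:45-13:15, 16:45-17:00 (subtract 5h to convert from UTC+5).
Luca in UTC: 09:00-14:30, 18:45-19:00.
Esperanza ∩ Dmitri: 08:15-13:15.
Esperanza ∩ Dmitri ∩ Leo: 08:15-11:45.
Esperanza ∩ Dmitri ∩ Leo ∩ Hiro: 08:15-11:45.
Esperanza ∩ Dmitri ∩ Leo ∩ Hiro ∩ Luca: 09:00-11:45.
The first common window of at least 90 minutes is 09:00-11:45, so the earliest start is 09:00.

09:00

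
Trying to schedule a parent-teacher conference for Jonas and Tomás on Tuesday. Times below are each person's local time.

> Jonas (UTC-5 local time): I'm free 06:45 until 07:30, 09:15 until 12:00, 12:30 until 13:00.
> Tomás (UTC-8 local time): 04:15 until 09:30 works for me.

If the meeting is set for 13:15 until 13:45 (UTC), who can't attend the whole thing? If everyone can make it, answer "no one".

Jonas

Jonas in UTC: 11:45-12:30, 14:15-17:00, 17:30-18:00 (add 5h to convert from UTC-5).
Tomás in UTC: 12:15-17:30 (add 8h to convert from UTC-8).
Jonas: not fully free for 13:15-13:45. Tomás: free for 13:15-13:45.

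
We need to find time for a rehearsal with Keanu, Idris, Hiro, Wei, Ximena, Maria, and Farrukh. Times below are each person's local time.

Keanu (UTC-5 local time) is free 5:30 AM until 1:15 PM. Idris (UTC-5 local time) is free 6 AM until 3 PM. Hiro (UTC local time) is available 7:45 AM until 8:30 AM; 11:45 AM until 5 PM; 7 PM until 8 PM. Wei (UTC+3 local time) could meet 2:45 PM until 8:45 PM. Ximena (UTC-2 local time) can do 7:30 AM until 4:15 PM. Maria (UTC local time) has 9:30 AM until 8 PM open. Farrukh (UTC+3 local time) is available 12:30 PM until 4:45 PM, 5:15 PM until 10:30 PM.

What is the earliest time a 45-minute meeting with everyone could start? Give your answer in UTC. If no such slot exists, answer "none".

11:45

Keanu in UTC: 10:30-18:15 (add 5h to convert from UTC-5).
Idris in UTC: 11:00-20:00 (add 5h to convert from UTC-5).
Hiro in UTC: 07:45-08:30, 11:45-17:00, 19:00-20:00.
Wei in UTC: 11:45-17:45 (subtract 3h to convert from UTC+3).
Ximena in UTC: 09:30-18:15 (add 2h to convert from UTC-2).
Maria in UTC: 09:30-20:00.
Farrukh in UTC: 09:30-13:45, 14:15-19:30 (subtract 3h to convert from UTC+3).
Keanu ∩ Idris: 11:00-18:15.
Keanu ∩ Idris ∩ Hiro: 11:45-17:00.
Keanu ∩ Idris ∩ Hiro ∩ Wei: 11:45-17:00.
Keanu ∩ Idris ∩ Hiro ∩ Wei ∩ Ximena: 11:45-17:00.
Keanu ∩ Idris ∩ Hiro ∩ Wei ∩ Ximena ∩ Maria: 11:45-17:00.
Keanu ∩ Idris ∩ Hiro ∩ Wei ∩ Ximena ∩ Maria ∩ Farrukh: 11:45-13:45, 14:15-17:00.
So the common availability across everyone is 11:45-13:45, 14:15-17:00.
The first common window of at least 45 minutes is 11:45-13:45, so the earliest start is 11:45.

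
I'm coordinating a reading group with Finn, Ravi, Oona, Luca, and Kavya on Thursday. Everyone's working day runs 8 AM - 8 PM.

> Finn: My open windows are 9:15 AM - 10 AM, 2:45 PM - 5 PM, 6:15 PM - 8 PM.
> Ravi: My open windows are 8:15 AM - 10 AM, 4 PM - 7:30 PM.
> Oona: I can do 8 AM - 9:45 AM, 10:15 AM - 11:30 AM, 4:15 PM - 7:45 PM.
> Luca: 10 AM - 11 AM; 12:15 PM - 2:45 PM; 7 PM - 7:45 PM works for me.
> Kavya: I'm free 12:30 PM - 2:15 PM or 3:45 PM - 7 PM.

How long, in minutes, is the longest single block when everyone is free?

0

Finn ∩ Ravi: 09:15-10:00, 16:00-17:00, 18:15-19:30.
Finn ∩ Ravi ∩ Oona: 09:15-09:45, 16:15-17:00, 18:15-19:30.
Finn ∩ Ravi ∩ Oona ∩ Luca: 19:00-19:30.
Finn ∩ Ravi ∩ Oona ∩ Luca ∩ Kavya: ∅.
There is no time when everyone is free.
No common window exists, so the longest block is 0 minutes.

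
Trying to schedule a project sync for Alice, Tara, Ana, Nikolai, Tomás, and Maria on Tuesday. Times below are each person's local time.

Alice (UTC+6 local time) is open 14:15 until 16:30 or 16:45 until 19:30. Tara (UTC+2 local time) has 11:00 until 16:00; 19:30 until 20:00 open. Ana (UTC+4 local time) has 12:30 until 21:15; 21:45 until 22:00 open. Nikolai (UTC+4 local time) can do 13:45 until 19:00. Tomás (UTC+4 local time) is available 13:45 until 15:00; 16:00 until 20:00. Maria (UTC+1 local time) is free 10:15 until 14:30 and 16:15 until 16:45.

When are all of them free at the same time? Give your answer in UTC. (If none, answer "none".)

09:45-10:30, 10:45-11:00, 12:00-13:30

Alice in UTC: 08:15-10:30, 10:45-13:30 (subtract 6h to convert from UTC+6).
Tara in UTC: 09:00-14:00, 17:30-18:00 (subtract 2h to convert from UTC+2).
Ana in UTC: 08:30-17:15, 17:45-18:00 (subtract 4h to convert from UTC+4).
Nikolai in UTC: 09:45-15:00 (subtract 4h to convert from UTC+4).
Tomás in UTC: 09:45-11:00, 12:00-16:00 (subtract 4h to convert from UTC+4).
Maria in UTC: 09:15-13:30, 15:15-15:45 (subtract 1h to convert from UTC+1).
Alice ∩ Tara: 09:00-10:30, 10:45-13:30.
Alice ∩ Tara ∩ Ana: 09:00-10:30, 10:45-13:30.
Alice ∩ Tara ∩ Ana ∩ Nikolai: 09:45-10:30, 10:45-13:30.
Alice ∩ Tara ∩ Ana ∩ Nikolai ∩ Tomás: 09:45-10:30, 10:45-11:00, 12:00-13:30.
Alice ∩ Tara ∩ Ana ∩ Nikolai ∩ Tomás ∩ Maria: 09:45-10:30, 10:45-11:00, 12:00-13:30.
So the common availability across everyone is 09:45-10:30, 10:45-11:00, 12:00-13:30.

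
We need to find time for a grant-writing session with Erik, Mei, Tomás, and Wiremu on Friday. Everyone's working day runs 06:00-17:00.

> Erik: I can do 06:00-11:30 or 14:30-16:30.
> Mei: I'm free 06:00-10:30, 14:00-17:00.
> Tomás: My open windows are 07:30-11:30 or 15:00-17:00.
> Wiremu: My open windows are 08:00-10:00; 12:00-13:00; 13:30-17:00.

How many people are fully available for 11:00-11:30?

2

Erik and Tomás can make the full 11:00-11:30 slot — that's 2.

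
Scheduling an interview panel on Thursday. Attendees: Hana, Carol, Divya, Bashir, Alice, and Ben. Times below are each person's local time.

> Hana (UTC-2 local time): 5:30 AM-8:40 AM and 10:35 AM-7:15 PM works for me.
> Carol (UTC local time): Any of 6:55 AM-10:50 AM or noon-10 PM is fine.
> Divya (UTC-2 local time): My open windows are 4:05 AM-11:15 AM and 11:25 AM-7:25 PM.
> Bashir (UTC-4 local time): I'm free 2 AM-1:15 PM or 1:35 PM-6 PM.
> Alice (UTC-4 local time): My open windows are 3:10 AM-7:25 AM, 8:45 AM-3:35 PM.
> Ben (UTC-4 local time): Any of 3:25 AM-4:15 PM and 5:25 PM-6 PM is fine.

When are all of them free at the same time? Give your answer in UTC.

Hana in UTC: 07:30-10:40, 12:35-21:15 (add 2h to convert from UTC-2).
Carol in UTC: 06:55-10:50, 12:00-22:00.
Divya in UTC: 06:05-13:15, 13:25-21:25 (add 2h to convert from UTC-2).
Bashir in UTC: 06:00-17:15, 17:35-22:00 (add 4h to convert from UTC-4).
Alice in UTC: 07:10-11:25, 12:45-19:35 (add 4h to convert from UTC-4).
Ben in UTC: 07:25-20:15, 21:25-22:00 (add 4h to convert from UTC-4).
Hana ∩ Carol: 07:30-10:40, 12:35-21:15.
Hana ∩ Carol ∩ Divya: 07:30-10:40, 12:35-13:15, 13:25-21:15.
Hana ∩ Carol ∩ Divya ∩ Bashir: 07:30-10:40, 12:35-13:15, 13:25-17:15, 17:35-21:15.
Hana ∩ Carol ∩ Divya ∩ Bashir ∩ Alice: 07:30-10:40, 12:45-13:15, 13:25-17:15, 17:35-19:35.
Hana ∩ Carol ∩ Divya ∩ Bashir ∩ Alice ∩ Ben: 07:30-10:40, 12:45-13:15, 13:25-17:15, 17:35-19:35.
Those are the intersection windows.

07:30-10:40, 12:45-13:15, 13:25-17:15, 17:35-19:35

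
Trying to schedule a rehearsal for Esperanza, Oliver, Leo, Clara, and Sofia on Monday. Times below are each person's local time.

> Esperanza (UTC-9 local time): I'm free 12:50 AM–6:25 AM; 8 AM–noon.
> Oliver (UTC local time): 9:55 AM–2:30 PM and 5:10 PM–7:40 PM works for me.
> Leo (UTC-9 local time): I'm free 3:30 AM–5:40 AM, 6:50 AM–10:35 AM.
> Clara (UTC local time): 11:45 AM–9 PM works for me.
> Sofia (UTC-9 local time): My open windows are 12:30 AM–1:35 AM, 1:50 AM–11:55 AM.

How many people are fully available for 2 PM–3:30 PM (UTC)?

2

Esperanza in UTC: 09:50-15:25, 17:00-21:00 (add 9h to convert from UTC-9).
Oliver in UTC: 09:55-14:30, 17:10-19:40.
Leo in UTC: 12:30-14:40, 15:50-19:35 (add 9h to convert from UTC-9).
Clara in UTC: 11:45-21:00.
Sofia in UTC: 09:30-10:35, 10:50-20:55 (add 9h to convert from UTC-9).
Clara and Sofia can make the full 14:00-15:30 slot — that's 2.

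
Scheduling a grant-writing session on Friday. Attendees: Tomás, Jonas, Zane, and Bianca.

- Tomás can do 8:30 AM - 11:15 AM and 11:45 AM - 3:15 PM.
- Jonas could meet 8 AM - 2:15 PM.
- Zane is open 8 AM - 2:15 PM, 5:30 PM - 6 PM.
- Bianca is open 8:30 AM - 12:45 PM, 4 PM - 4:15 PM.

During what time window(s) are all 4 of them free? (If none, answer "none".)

Tomás ∩ Jonas: 08:30-11:15, 11:45-14:15.
Tomás ∩ Jonas ∩ Zane: 08:30-11:15, 11:45-14:15.
Tomás ∩ Jonas ∩ Zane ∩ Bianca: 08:30-11:15, 11:45-12:45.
Those are the intersection windows.

08:30-11:15, 11:45-12:45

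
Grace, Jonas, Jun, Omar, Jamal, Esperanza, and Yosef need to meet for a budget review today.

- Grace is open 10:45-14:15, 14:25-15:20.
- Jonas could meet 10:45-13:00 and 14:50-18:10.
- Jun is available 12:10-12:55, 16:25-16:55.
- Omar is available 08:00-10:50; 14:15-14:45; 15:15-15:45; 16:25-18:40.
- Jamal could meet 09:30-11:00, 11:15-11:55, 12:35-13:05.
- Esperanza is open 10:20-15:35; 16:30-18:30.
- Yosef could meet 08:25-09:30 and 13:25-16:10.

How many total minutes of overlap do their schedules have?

Grace ∩ Jonas: 10:45-13:00, 14:50-15:20.
Grace ∩ Jonas ∩ Jun: 12:10-12:55.
Grace ∩ Jonas ∩ Jun ∩ Omar: ∅.
Grace ∩ Jonas ∩ Jun ∩ Omar ∩ Jamal: ∅.
Grace ∩ Jonas ∩ Jun ∩ Omar ∩ Jamal ∩ Esperanza: ∅.
Grace ∩ Jonas ∩ Jun ∩ Omar ∩ Jamal ∩ Esperanza ∩ Yosef: ∅.
There is no time when everyone is free.
There is no common window, so the total is 0 minutes.

0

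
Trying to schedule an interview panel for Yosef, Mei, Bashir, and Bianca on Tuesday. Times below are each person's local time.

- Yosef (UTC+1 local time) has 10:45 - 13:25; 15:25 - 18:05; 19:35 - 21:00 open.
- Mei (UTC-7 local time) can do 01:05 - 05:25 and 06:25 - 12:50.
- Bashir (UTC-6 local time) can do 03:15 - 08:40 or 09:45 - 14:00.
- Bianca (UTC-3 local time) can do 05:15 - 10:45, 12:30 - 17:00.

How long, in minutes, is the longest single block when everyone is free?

Yosef in UTC: 09:45-12:25, 14:25-17:05, 18:35-20:00 (subtract 1h to convert from UTC+1).
Mei in UTC: 08:05-12:25, 13:25-19:50 (add 7h to convert from UTC-7).
Bashir in UTC: 09:15-14:40, 15:45-20:00 (add 6h to convert from UTC-6).
Bianca in UTC: 08:15-13:45, 15:30-20:00 (add 3h to convert from UTC-3).
Yosef ∩ Mei: 09:45-12:25, 14:25-17:05, 18:35-19:50.
Yosef ∩ Mei ∩ Bashir: 09:45-12:25, 14:25-14:40, 15:45-17:05, 18:35-19:50.
Yosef ∩ Mei ∩ Bashir ∩ Bianca: 09:45-12:25, 15:45-17:05, 18:35-19:50.
The longest is 09:45-12:25 at 160 minutes.

160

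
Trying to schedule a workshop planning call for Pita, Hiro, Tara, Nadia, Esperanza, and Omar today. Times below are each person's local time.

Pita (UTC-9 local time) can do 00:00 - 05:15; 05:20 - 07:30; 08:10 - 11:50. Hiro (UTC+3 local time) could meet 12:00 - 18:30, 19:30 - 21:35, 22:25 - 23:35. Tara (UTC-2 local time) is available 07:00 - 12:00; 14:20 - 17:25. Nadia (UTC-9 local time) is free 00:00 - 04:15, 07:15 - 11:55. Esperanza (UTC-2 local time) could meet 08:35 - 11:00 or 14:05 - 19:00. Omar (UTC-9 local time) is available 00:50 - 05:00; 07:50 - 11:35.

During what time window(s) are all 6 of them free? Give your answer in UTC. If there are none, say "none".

Pita in UTC: 09:00-14:15, 14:20-16:30, 17:10-20:50 (add 9h to convert from UTC-9).
Hiro in UTC: 09:00-15:30, 16:30-18:35, 19:25-20:35 (subtract 3h to convert from UTC+3).
Tara in UTC: 09:00-14:00, 16:20-19:25 (add 2h to convert from UTC-2).
Nadia in UTC: 09:00-13:15, 16:15-20:55 (add 9h to convert from UTC-9).
Esperanza in UTC: 10:35-13:00, 16:05-21:00 (add 2h to convert from UTC-2).
Omar in UTC: 09:50-14:00, 16:50-20:35 (add 9h to convert from UTC-9).
Pita ∩ Hiro: 09:00-14:15, 14:20-15:30, 17:10-18:35, 19:25-20:35.
Pita ∩ Hiro ∩ Tara: 09:00-14:00, 17:10-18:35.
Pita ∩ Hiro ∩ Tara ∩ Nadia: 09:00-13:15, 17:10-18:35.
Pita ∩ Hiro ∩ Tara ∩ Nadia ∩ Esperanza: 10:35-13:00, 17:10-18:35.
Pita ∩ Hiro ∩ Tara ∩ Nadia ∩ Esperanza ∩ Omar: 10:35-13:00, 17:10-18:35.

10:35-13:00, 17:10-18:35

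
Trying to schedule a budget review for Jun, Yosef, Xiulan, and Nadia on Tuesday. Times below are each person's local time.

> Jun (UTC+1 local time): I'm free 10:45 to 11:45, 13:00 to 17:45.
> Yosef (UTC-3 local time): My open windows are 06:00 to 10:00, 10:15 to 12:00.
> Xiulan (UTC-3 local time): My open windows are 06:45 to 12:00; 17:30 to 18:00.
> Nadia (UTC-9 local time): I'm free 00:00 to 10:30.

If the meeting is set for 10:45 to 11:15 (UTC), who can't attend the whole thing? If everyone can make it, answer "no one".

Jun in UTC: 09:45-10:45, 12:00-16:45 (subtract 1h to convert from UTC+1).
Yosef in UTC: 09:00-13:00, 13:15-15:00 (add 3h to convert from UTC-3).
Xiulan in UTC: 09:45-15:00, 20:30-21:00 (add 3h to convert from UTC-3).
Nadia in UTC: 09:00-19:30 (add 9h to convert from UTC-9).
Jun: not fully free for 10:45-11:15. Yosef: free for 10:45-11:15. Xiulan: free for 10:45-11:15. Nadia: free for 10:45-11:15.

Jun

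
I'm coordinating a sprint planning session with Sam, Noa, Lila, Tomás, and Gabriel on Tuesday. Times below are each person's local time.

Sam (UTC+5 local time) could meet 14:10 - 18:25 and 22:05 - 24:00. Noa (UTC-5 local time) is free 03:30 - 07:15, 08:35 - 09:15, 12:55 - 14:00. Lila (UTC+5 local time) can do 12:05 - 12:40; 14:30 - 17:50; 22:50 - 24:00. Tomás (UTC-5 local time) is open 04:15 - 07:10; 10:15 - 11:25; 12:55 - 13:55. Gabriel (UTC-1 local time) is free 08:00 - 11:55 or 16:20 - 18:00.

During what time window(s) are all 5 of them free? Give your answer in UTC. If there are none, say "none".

09:30-12:10, 17:55-18:55

Sam in UTC: 09:10-13:25, 17:05-19:00 (subtract 5h to convert from UTC+5).
Noa in UTC: 08:30-12:15, 13:35-14:15, 17:55-19:00 (add 5h to convert from UTC-5).
Lila in UTC: 07:05-07:40, 09:30-12:50, 17:50-19:00 (subtract 5h to convert from UTC+5).
Tomás in UTC: 09:15-12:10, 15:15-16:25, 17:55-18:55 (add 5h to convert from UTC-5).
Gabriel in UTC: 09:00-12:55, 17:20-19:00 (add 1h to convert from UTC-1).
Sam ∩ Noa: 09:10-12:15, 17:55-19:00.
Sam ∩ Noa ∩ Lila: 09:30-12:15, 17:55-19:00.
Sam ∩ Noa ∩ Lila ∩ Tomás: 09:30-12:10, 17:55-18:55.
Sam ∩ Noa ∩ Lila ∩ Tomás ∩ Gabriel: 09:30-12:10, 17:55-18:55.
Those are the intersection windows.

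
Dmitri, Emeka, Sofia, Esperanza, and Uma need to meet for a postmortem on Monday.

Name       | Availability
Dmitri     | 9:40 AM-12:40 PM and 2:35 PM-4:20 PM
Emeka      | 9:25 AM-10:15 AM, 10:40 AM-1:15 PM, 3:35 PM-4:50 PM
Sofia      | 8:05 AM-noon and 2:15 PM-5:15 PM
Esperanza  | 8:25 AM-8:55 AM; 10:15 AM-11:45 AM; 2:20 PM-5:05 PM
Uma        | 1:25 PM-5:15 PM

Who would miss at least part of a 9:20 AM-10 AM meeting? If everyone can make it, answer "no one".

Dmitri: not fully free for 09:20-10:00. Emeka: not fully free for 09:20-10:00. Sofia: free for 09:20-10:00. Esperanza: not fully free for 09:20-10:00. Uma: not fully free for 09:20-10:00.

Dmitri, Emeka, Esperanza, Uma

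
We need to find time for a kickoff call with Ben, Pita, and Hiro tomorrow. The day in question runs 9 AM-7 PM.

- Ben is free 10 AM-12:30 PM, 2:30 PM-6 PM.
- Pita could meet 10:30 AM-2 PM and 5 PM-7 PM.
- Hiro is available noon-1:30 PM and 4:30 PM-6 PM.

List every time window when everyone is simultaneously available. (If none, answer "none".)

Ben ∩ Pita: 10:30-12:30, 17:00-18:00.
Ben ∩ Pita ∩ Hiro: 12:00-12:30, 17:00-18:00.

12:00-12:30, 17:00-18:00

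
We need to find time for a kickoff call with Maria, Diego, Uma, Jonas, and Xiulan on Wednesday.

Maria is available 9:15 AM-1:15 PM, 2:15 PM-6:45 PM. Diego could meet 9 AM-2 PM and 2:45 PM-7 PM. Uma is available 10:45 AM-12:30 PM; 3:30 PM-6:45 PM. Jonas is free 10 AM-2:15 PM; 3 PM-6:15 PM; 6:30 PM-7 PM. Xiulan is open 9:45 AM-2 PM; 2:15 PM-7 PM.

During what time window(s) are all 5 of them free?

Maria ∩ Diego: 09:15-13:15, 14:45-18:45.
Maria ∩ Diego ∩ Uma: 10:45-12:30, 15:30-18:45.
Maria ∩ Diego ∩ Uma ∩ Jonas: 10:45-12:30, 15:30-18:15, 18:30-18:45.
Maria ∩ Diego ∩ Uma ∩ Jonas ∩ Xiulan: 10:45-12:30, 15:30-18:15, 18:30-18:45.

10:45-12:30, 15:30-18:15, 18:30-18:45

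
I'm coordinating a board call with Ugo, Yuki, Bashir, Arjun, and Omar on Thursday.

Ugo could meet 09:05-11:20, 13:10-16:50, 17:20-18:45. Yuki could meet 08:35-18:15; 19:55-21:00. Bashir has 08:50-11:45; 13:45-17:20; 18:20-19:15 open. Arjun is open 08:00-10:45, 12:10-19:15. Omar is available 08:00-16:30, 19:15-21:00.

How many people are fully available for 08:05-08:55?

2

Arjun and Omar can make the full 08:05-08:55 slot — that's 2.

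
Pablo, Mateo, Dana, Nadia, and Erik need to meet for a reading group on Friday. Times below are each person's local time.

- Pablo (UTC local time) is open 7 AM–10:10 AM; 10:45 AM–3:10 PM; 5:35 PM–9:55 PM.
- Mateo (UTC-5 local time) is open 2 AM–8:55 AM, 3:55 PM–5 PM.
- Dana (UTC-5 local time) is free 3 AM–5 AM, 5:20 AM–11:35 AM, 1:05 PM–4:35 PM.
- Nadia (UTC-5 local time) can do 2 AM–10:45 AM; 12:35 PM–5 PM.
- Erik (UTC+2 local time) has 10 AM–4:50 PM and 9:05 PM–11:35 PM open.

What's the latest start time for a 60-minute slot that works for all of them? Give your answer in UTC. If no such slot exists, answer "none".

Pablo in UTC: 07:00-10:10, 10:45-15:10, 17:35-21:55.
Mateo in UTC: 07:00-13:55, 20:55-22:00 (add 5h to convert from UTC-5).
Dana in UTC: 08:00-10:00, 10:20-16:35, 18:05-21:35 (add 5h to convert from UTC-5).
Nadia in UTC: 07:00-15:45, 17:35-22:00 (add 5h to convert from UTC-5).
Erik in UTC: 08:00-14:50, 19:05-21:35 (subtract 2h to convert from UTC+2).
Pablo ∩ Mateo: 07:00-10:10, 10:45-13:55, 20:55-21:55.
Pablo ∩ Mateo ∩ Dana: 08:00-10:00, 10:45-13:55, 20:55-21:35.
Pablo ∩ Mateo ∩ Dana ∩ Nadia: 08:00-10:00, 10:45-13:55, 20:55-21:35.
Pablo ∩ Mateo ∩ Dana ∩ Nadia ∩ Erik: 08:00-10:00, 10:45-13:55, 20:55-21:35.
Those are the intersection windows.
The last common window of at least 60 minutes is 10:45-13:55; a 60-minute meeting can start as late as 12:55 and still end by 13:55.

12:55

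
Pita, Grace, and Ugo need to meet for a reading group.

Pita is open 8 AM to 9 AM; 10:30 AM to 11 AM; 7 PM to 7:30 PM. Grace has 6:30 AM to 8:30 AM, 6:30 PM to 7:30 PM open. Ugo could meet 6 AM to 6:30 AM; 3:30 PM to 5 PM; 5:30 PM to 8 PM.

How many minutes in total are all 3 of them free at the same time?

30

Pita ∩ Grace: 08:00-08:30, 19:00-19:30.
Pita ∩ Grace ∩ Ugo: 19:00-19:30.
That's a single block of 30 minutes.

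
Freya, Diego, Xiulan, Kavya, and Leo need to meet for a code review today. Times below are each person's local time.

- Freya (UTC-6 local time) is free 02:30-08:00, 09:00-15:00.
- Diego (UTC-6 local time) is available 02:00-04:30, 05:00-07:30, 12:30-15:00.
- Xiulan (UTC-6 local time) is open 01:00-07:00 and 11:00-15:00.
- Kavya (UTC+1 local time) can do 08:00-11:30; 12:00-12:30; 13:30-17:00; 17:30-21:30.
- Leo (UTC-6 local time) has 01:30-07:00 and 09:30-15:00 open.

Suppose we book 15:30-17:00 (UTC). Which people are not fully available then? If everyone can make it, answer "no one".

Freya in UTC: 08:30-14:00, 15:00-21:00 (add 6h to convert from UTC-6).
Diego in UTC: 08:00-10:30, 11:00-13:30, 18:30-21:00 (add 6h to convert from UTC-6).
Xiulan in UTC: 07:00-13:00, 17:00-21:00 (add 6h to convert from UTC-6).
Kavya in UTC: 07:00-10:30, 11:00-11:30, 12:30-16:00, 16:30-20:30 (subtract 1h to convert from UTC+1).
Leo in UTC: 07:30-13:00, 15:30-21:00 (add 6h to convert from UTC-6).
Freya: free for 15:30-17:00. Diego: not fully free for 15:30-17:00. Xiulan: not fully free for 15:30-17:00. Kavya: not fully free for 15:30-17:00. Leo: free for 15:30-17:00.

Diego, Kavya, Xiulan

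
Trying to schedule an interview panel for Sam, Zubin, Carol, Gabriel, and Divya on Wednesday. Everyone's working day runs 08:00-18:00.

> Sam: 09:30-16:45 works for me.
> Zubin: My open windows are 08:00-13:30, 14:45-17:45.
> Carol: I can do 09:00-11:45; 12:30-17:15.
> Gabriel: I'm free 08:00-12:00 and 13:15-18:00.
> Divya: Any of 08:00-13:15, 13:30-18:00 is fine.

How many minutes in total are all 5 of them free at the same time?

Sam ∩ Zubin: 09:30-13:30, 14:45-16:45.
Sam ∩ Zubin ∩ Carol: 09:30-11:45, 12:30-13:30, 14:45-16:45.
Sam ∩ Zubin ∩ Carol ∩ Gabriel: 09:30-11:45, 13:15-13:30, 14:45-16:45.
Sam ∩ Zubin ∩ Carol ∩ Gabriel ∩ Divya: 09:30-11:45, 14:45-16:45.
Those are the intersection windows.
Summing the common windows: 135 + 120 = 255 minutes.

255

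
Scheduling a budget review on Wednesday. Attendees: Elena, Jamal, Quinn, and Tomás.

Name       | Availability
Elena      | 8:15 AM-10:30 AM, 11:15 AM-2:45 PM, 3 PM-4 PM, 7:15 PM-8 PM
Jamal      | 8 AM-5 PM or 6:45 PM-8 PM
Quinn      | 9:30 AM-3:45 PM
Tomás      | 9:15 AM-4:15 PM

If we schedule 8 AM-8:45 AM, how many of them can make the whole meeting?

Jamal can make the full 08:00-08:45 slot — that's 1.

1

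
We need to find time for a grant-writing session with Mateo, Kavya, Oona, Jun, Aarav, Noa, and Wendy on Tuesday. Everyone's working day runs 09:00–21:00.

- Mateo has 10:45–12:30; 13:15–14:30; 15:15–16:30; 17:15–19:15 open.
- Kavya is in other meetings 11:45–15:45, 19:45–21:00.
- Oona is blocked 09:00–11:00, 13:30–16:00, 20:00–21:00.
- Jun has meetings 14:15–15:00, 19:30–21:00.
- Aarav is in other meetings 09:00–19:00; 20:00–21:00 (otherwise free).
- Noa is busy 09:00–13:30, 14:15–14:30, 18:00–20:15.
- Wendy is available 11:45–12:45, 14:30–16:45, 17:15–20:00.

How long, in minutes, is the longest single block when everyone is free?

Mateo free: 10:45-12:30, 13:15-14:30, 15:15-16:30, 17:15-19:15.
Kavya free: 09:00-11:45, 15:45-19:45 (invert busy blocks within the working day).
Oona free: 11:00-13:30, 16:00-20:00 (invert busy blocks within the working day).
Jun free: 09:00-14:15, 15:00-19:30 (invert busy blocks within the working day).
Aarav free: 19:00-20:00 (invert busy blocks within the working day).
Noa free: 13:30-14:15, 14:30-18:00, 20:15-21:00 (invert busy blocks within the working day).
Wendy free: 11:45-12:45, 14:30-16:45, 17:15-20:00.
Mateo ∩ Kavya: 10:45-11:45, 15:45-16:30, 17:15-19:15.
Mateo ∩ Kavya ∩ Oona: 11:00-11:45, 16:00-16:30, 17:15-19:15.
Mateo ∩ Kavya ∩ Oona ∩ Jun: 11:00-11:45, 16:00-16:30, 17:15-19:15.
Mateo ∩ Kavya ∩ Oona ∩ Jun ∩ Aarav: 19:00-19:15.
Mateo ∩ Kavya ∩ Oona ∩ Jun ∩ Aarav ∩ Noa: ∅.
Mateo ∩ Kavya ∩ Oona ∩ Jun ∩ Aarav ∩ Noa ∩ Wendy: ∅.
There is no time when everyone is free.
No common window exists, so the longest block is 0 minutes.

0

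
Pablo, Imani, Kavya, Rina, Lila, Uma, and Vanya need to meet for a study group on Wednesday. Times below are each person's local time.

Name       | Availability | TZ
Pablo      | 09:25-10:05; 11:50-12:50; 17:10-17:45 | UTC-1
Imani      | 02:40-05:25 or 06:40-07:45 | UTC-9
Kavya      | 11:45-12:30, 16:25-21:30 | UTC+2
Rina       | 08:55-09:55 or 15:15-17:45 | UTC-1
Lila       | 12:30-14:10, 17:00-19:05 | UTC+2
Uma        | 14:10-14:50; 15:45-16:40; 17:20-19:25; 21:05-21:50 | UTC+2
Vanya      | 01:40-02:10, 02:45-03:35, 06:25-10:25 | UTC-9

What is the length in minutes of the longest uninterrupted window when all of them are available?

Pablo in UTC: 10:25-11:05, 12:50-13:50, 18:10-18:45 (add 1h to convert from UTC-1).
Imani in UTC: 11:40-14:25, 15:40-16:45 (add 9h to convert from UTC-9).
Kavya in UTC: 09:45-10:30, 14:25-19:30 (subtract 2h to convert from UTC+2).
Rina in UTC: 09:55-10:55, 16:15-18:45 (add 1h to convert from UTC-1).
Lila in UTC: 10:30-12:10, 15:00-17:05 (subtract 2h to convert from UTC+2).
Uma in UTC: 12:10-12:50, 13:45-14:40, 15:20-17:25, 19:05-19:50 (subtract 2h to convert from UTC+2).
Vanya in UTC: 10:40-11:10, 11:45-12:35, 15:25-19:25 (add 9h to convert from UTC-9).
Pablo ∩ Imani: 12:50-13:50.
Pablo ∩ Imani ∩ Kavya: ∅.
Pablo ∩ Imani ∩ Kavya ∩ Rina: ∅.
Pablo ∩ Imani ∩ Kavya ∩ Rina ∩ Lila: ∅.
Pablo ∩ Imani ∩ Kavya ∩ Rina ∩ Lila ∩ Uma: ∅.
Pablo ∩ Imani ∩ Kavya ∩ Rina ∩ Lila ∩ Uma ∩ Vanya: ∅.
There is no time when everyone is free.
No common window exists, so the longest block is 0 minutes.

0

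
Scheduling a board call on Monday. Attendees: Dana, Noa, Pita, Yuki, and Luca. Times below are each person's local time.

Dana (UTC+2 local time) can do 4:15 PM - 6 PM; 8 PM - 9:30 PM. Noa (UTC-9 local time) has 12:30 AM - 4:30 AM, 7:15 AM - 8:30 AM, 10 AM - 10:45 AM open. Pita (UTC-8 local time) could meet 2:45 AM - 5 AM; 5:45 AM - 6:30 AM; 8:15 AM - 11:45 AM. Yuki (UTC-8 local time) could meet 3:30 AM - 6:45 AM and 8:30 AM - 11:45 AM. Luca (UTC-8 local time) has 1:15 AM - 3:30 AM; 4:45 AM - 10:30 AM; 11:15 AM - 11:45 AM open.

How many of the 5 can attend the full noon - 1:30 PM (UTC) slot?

Dana in UTC: 14:15-16:00, 18:00-19:30 (subtract 2h to convert from UTC+2).
Noa in UTC: 09:30-13:30, 16:15-17:30, 19:00-19:45 (add 9h to convert from UTC-9).
Pita in UTC: 10:45-13:00, 13:45-14:30, 16:15-19:45 (add 8h to convert from UTC-8).
Yuki in UTC: 11:30-14:45, 16:30-19:45 (add 8h to convert from UTC-8).
Luca in UTC: 09:15-11:30, 12:45-18:30, 19:15-19:45 (add 8h to convert from UTC-8).
Noa and Yuki can make the full 12:00-13:30 slot — that's 2.

2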